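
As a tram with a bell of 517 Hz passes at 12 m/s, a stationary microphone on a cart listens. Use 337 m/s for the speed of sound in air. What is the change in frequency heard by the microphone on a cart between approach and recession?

Approaching: f₁ = f · v/(v − v_s) = 517 × 337/325 ≈ 536.1 Hz.
Receding: f₂ = f · v/(v + v_s) = 517 × 337/349 ≈ 499.2 Hz.
Drop: f₁ − f₂ = 2f·v·v_s/(v² − v_s²) = 2 × 517 × 337 × 12/(337² − 12²) ≈ 36.9 Hz.

36.9 Hz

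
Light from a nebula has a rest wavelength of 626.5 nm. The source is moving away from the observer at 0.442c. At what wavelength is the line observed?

1007.1 nm

Relativistic Doppler for wavelength: λ' = λ₀ · √((1 + β)/(1 − β)).
λ' = 626.5 × √(1.4420/0.5580) = 626.5 × 1.60755 ≈ 1007.1 nm.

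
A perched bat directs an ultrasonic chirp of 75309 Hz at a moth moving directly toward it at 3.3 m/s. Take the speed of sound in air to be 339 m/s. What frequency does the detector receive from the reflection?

At the moth (a moving observer), f₁ = f₀ · (v + u)/v = 75309 × 342.3/339 ≈ 76042 Hz.
On reflection it acts as a source moving toward the stationary detector: f₂ = f₁ · v/(v − u) = 76042 × 339/335.7 ≈ 76790 Hz.
Equivalently f₂ = f₀ · (v + u)/(v − u).

76790 Hz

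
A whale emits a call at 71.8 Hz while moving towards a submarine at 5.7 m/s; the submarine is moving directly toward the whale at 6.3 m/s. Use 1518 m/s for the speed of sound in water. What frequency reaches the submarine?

72 Hz

With source approaching and observer approaching, f' = f · (v + v_o)/(v − v_s).
f' = 71.8 × (1518 + 6.3)/(1518 − 5.7) = 71.8 × 1524.3/1512.3 ≈ 72 Hz.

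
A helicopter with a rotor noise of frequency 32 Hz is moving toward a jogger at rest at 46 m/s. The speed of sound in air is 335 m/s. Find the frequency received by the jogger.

37.1 Hz

Only the source moves, toward the listener, so f' = f · v/(v − v_s).
f' = 32 × 335/(335 − 46) = 32 × 335/289 ≈ 37.1 Hz.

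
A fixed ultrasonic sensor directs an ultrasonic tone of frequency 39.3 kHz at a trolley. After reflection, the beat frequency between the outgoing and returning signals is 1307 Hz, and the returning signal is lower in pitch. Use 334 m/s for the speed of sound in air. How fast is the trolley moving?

Double Doppler shift off a moving reflector: f₂ = f₀ · (v + u)/(v − u) (u > 0 toward emitter).
Returning signal is lower, so f₂ = f₀ − Δf = 39300 − 1307 = 37993 Hz.
Rearranging, u = v · (f₂ − f₀)/(f₂ + f₀) = 334 × -1307/77293 ≈ -5.6 m/s.
So the trolley is moving at 5.6 m/s away from the emitter.

5.6 m/s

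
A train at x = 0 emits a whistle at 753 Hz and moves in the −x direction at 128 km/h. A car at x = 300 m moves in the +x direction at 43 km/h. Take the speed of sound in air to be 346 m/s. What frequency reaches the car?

659 Hz

128 km/h = 35.56 m/s; 43 km/h = 11.94 m/s.
The observer lies on the +x side, so the source is heading away from the observer and the observer is heading away from the source.
General Doppler shift: f' = f · (v − v_o)/(v + v_s).
f' = 753 × (346 − 11.94)/(346 + 35.56) = 753 × 334.06/381.56 ≈ 659 Hz.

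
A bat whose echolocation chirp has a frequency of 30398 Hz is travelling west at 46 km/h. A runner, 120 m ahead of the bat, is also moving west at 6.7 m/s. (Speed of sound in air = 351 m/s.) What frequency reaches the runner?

30944 Hz

46 km/h = 12.78 m/s.
The runner is ahead, so the bat is moving toward it while the runner is moving away from the bat.
Both move, so f' = f · (v − v_o)/(v − v_s).
f' = 30398 × (351 − 6.7)/(351 − 12.78) = 30398 × 344.3/338.22 ≈ 30944 Hz.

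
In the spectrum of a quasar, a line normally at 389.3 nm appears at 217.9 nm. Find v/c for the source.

λ'/λ₀ = 0.5597 < 1 (blueshift), so the source is approaching.
λ'/λ₀ = √((1 − β)/(1 + β)) for an approaching source ⇒ β = (1 − r²)/(1 + r²) with r = λ'/λ₀.
β = (1 − 0.3133)/(1 + 0.3133) ≈ 0.523.

0.523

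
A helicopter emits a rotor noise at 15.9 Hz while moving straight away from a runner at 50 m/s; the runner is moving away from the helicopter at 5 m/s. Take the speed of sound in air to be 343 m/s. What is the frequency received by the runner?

13.7 Hz

General Doppler shift: f' = f · (v − v_o)/(v + v_s).
f' = 15.9 × (343 − 5)/(343 + 50) = 15.9 × 338/393 ≈ 13.7 Hz.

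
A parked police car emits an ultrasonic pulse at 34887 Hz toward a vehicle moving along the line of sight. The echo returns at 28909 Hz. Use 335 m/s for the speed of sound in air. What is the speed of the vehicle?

Double Doppler shift off a moving reflector: f₂ = f₀ · (v + u)/(v − u) (u > 0 toward emitter).
Rearranging, u = v · (f₂ − f₀)/(f₂ + f₀) = 335 × -5978/63796 ≈ -31 m/s.
So the vehicle is moving at 31 m/s away from the emitter.

31 m/s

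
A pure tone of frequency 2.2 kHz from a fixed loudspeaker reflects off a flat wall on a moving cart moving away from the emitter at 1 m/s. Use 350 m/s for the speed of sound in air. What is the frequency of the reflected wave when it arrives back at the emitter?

The flat wall on a moving cart first receives the wave as a moving observer: f₁ = f₀ · (v − u)/v = 2.2 × (350 − 1)/350 ≈ 2.19 kHz.
The reflection then acts as a moving source: f₂ = f₁ · v/(v + u) ≈ 2.19 kHz.

2.19 kHz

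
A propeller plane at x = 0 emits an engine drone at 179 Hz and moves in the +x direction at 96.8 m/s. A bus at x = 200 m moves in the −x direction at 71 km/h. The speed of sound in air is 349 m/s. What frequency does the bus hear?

262 Hz

71 km/h = 19.72 m/s.
The observer lies on the +x side, so the source is heading toward the observer and the observer is heading toward the source.
Both move, so f' = f · (v + v_o)/(v − v_s).
f' = 179 × (349 + 19.72)/(349 − 96.8) = 179 × 368.72/252.2 ≈ 262 Hz.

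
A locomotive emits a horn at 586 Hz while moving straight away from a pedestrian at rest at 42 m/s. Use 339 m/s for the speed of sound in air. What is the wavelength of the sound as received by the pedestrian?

65.0 cm

Moving source, stationary observer: f' = f · v/(v + v_s) since the source is receding.
f' = 586 × 339/(339 + 42) ≈ 521 Hz.
λ' = v/f' = 339/521.402 ≈ 65.0 cm.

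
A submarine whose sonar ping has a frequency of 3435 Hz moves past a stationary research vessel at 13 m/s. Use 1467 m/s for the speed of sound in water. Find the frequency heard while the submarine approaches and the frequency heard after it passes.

Approaching: f₁ = f · v/(v − v_s) = 3435 × 1467/1454 ≈ 3466 Hz.
Receding: f₂ = f · v/(v + v_s) = 3435 × 1467/1480 ≈ 3405 Hz.

3466 Hz approaching; 3405 Hz receding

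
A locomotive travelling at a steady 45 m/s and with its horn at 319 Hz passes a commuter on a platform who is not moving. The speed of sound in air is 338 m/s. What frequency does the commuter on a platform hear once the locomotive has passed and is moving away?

Receding: f₂ = f · v/(v + v_s) = 319 × 338/383 ≈ 282 Hz.

282 Hz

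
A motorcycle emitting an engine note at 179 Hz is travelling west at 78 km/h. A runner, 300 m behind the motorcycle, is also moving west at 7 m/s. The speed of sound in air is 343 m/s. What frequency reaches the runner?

172 Hz

78 km/h = 21.67 m/s.
The runner is behind, so the motorcycle is moving away from it while the runner is moving toward the motorcycle.
General Doppler shift: f' = f · (v + v_o)/(v + v_s).
f' = 179 × (343 + 7)/(343 + 21.67) = 179 × 350/364.67 ≈ 172 Hz.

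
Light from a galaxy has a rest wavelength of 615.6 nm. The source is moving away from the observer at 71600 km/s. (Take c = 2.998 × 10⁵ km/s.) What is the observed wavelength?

785.3 nm

β = v/c = 71600/299800 = 0.2388.
Relativistic Doppler for wavelength: λ' = λ₀ · √((1 + β)/(1 − β)).
λ' = 615.6 × √(1.2388/0.7612) = 615.6 × 1.27574 ≈ 785.3 nm.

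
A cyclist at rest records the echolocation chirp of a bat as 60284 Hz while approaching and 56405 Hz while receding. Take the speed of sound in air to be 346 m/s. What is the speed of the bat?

f₁/f₂ = (v + v_s)/(v − v_s), so v_s = v · (f₁ − f₂)/(f₁ + f₂).
v_s = 346 × (60284 − 56405)/(60284 + 56405) = 346 × 3879/116689 ≈ 11.5 m/s.

11.5 m/s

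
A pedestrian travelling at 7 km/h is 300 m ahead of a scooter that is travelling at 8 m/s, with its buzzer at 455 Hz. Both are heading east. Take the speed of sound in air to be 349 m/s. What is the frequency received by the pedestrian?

7 km/h = 1.944 m/s.
The pedestrian is ahead, so the scooter is moving toward it while the pedestrian is moving away from the scooter.
With source approaching and observer receding, f' = f · (v − v_o)/(v − v_s).
f' = 455 × (349 − 1.944)/(349 − 8) = 455 × 347.06/341 ≈ 463 Hz.

463 Hz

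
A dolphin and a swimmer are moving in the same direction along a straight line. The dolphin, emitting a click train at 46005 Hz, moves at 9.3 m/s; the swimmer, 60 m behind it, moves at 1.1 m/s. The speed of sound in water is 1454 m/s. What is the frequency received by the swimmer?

45747 Hz

The swimmer is behind, so the dolphin is moving away from it while the swimmer is moving toward the dolphin.
General Doppler shift: f' = f · (v + v_o)/(v + v_s).
f' = 46005 × (1454 + 1.1)/(1454 + 9.3) = 46005 × 1455.1/1463.3 ≈ 45747 Hz.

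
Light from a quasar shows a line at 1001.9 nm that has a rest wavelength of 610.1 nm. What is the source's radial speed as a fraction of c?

λ'/λ₀ = 1.6422 > 1 (redshift), so the source is receding.
λ'/λ₀ = √((1 + β)/(1 − β)) for a receding source ⇒ β = (r² − 1)/(r² + 1) with r = λ'/λ₀.
β = (2.6968 − 1)/(2.6968 + 1) ≈ 0.459.

0.459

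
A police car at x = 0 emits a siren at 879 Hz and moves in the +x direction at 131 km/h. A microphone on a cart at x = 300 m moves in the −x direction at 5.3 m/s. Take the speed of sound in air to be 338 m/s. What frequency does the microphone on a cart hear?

131 km/h = 36.39 m/s.
The observer lies on the +x side, so the source is heading toward the observer and the observer is heading toward the source.
General Doppler shift: f' = f · (v + v_o)/(v − v_s).
f' = 879 × (338 + 5.3)/(338 − 36.39) = 879 × 343.3/301.61 ≈ 1000 Hz.

1000 Hz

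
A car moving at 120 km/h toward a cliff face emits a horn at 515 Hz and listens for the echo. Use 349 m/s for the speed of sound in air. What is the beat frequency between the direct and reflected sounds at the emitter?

109 Hz

120 km/h = 33.33 m/s.
The cliff face receives the sound from a moving source: f₁ = f₀ · v/(v − v_e) = 515 × 349/315.67 ≈ 569.4 Hz.
On the return leg the car is a moving observer: f₂ = f₁ · (v + v_e)/v = 569.4 × 382.33/349 ≈ 623.8 Hz.
Beat against the emitted tone: |f₂ − f₀| = 2v_e·f₀/(v − v_e) = 2 × 33.33 × 515/315.67 ≈ 109 Hz.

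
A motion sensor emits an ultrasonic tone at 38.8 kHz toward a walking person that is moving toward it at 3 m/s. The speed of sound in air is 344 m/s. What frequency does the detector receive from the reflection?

39.5 kHz

The walking person first receives the wave as a moving observer: f₁ = f₀ · (v + u)/v = 38.8 × (344 + 3)/344 ≈ 39.1 kHz.
On reflection it acts as a source moving toward the stationary detector: f₂ = f₁ · v/(v − u) = 39.1 × 344/341 ≈ 39.5 kHz.
Equivalently f₂ = f₀ · (v + u)/(v − u).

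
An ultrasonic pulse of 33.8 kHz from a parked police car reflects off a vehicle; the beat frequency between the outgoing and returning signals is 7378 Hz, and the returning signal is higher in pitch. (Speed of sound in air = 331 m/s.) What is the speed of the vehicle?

Double Doppler shift off a moving reflector: f₂ = f₀ · (v + u)/(v − u) (u > 0 toward emitter).
Returning signal is higher, so f₂ = f₀ + Δf = 33800 + 7378 = 41178 Hz.
Rearranging, u = v · (f₂ − f₀)/(f₂ + f₀) = 331 × 7378/74978 ≈ 33 m/s.
So the vehicle is moving at 33 m/s toward the emitter.

33 m/s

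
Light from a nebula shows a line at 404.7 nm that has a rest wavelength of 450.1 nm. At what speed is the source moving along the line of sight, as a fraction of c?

0.106c

λ'/λ₀ = 0.8991 < 1 (blueshift), so the source is approaching.
λ'/λ₀ = √((1 − β)/(1 + β)) for an approaching source ⇒ β = (1 − r²)/(1 + r²) with r = λ'/λ₀.
β = (1 − 0.8084)/(1 + 0.8084) ≈ 0.106.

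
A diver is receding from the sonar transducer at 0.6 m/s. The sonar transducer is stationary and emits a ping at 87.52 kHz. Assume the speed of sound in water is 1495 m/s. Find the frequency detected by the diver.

Only the observer moves, away from the source, so f' = f · (v − v_o)/v.
f' = 87.52 × (1495 − 0.6)/1495 = 87.52 × 1494.4/1495 ≈ 87.5 kHz.

87.5 kHz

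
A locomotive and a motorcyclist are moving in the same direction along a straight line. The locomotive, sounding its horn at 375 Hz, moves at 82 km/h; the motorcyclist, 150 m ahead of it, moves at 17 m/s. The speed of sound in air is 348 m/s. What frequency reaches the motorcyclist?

382 Hz

82 km/h = 22.78 m/s.
The motorcyclist is ahead, so the locomotive is moving toward it while the motorcyclist is moving away from the locomotive.
With source approaching and observer receding, f' = f · (v − v_o)/(v − v_s).
f' = 375 × (348 − 17)/(348 − 22.78) = 375 × 331/325.22 ≈ 382 Hz.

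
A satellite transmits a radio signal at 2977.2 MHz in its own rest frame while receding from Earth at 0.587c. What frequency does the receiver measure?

Relativistic Doppler for frequency: f' = f₀ · √((1 − β)/(1 + β)).
f' = 2977.2 × √(0.4130/1.5870) = 2977.2 × 0.51014 ≈ 1518.8 MHz.

1518.8 MHz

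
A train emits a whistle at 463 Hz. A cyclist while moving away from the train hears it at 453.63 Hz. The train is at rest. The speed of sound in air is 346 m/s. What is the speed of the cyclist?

7.0 m/s

f' = f · (v − v_o)/v ⇒ v_o = v · |f'/f − 1|.
v_o = 346 × |453.63/463 − 1| = 346 × 0.02024 ≈ 7.0 m/s.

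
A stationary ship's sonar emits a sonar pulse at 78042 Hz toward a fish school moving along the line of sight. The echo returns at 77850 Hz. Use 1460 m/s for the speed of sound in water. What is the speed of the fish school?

1.80 m/s

Double Doppler shift off a moving reflector: f₂ = f₀ · (v + u)/(v − u) (u > 0 toward emitter).
Rearranging, u = v · (f₂ − f₀)/(f₂ + f₀) = 1460 × -192/155892 ≈ -1.80 m/s.
So the fish school is moving at 1.80 m/s away from the emitter.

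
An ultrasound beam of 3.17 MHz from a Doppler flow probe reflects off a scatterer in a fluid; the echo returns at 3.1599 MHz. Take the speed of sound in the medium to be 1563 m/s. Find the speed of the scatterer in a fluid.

Double Doppler shift off a moving reflector: f₂ = f₀ · (v + u)/(v − u) (u > 0 toward emitter).
Rearranging, u = v · (f₂ − f₀)/(f₂ + f₀) = 1563 × -0.0101/6.3299 ≈ -2.49 m/s.
So the scatterer in a fluid is moving at 2.49 m/s away from the emitter.

2.49 m/s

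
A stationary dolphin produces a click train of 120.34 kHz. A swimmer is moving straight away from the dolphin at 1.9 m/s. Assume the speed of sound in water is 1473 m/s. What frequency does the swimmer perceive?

120.2 kHz

Moving observer, stationary source: f' = f · (v − v_o)/v.
f' = 120.34 × (1473 − 1.9)/1473 = 120.34 × 1471.1/1473 ≈ 120.2 kHz.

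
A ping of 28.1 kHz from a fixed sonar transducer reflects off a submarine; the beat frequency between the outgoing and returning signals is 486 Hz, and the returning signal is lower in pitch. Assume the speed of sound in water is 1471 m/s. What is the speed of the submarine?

Double Doppler shift off a moving reflector: f₂ = f₀ · (v + u)/(v − u) (u > 0 toward emitter).
Returning signal is lower, so f₂ = f₀ − Δf = 28100 − 486 = 27614 Hz.
Rearranging, u = v · (f₂ − f₀)/(f₂ + f₀) = 1471 × -486/55714 ≈ -12.8 m/s.
So the submarine is moving at 12.8 m/s away from the emitter.

12.8 m/s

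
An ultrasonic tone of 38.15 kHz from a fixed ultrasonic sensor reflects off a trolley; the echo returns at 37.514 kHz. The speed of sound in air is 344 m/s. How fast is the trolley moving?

Double Doppler shift off a moving reflector: f₂ = f₀ · (v + u)/(v − u) (u > 0 toward emitter).
Rearranging, u = v · (f₂ − f₀)/(f₂ + f₀) = 344 × -0.636/75.664 ≈ -2.89 m/s.
So the trolley is moving at 2.89 m/s away from the emitter.

2.89 m/s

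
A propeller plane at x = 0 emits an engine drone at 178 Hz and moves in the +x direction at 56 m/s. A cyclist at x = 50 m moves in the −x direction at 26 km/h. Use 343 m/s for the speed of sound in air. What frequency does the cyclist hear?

217 Hz

26 km/h = 7.222 m/s.
The observer lies on the +x side, so the source is heading toward the observer and the observer is heading toward the source.
General Doppler shift: f' = f · (v + v_o)/(v − v_s).
f' = 178 × (343 + 7.222)/(343 − 56) = 178 × 350.22/287 ≈ 217 Hz.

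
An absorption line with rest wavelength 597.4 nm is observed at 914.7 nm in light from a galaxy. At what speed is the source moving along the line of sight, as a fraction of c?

λ'/λ₀ = 1.5311 > 1 (redshift), so the source is receding.
λ'/λ₀ = √((1 + β)/(1 − β)) for a receding source ⇒ β = (r² − 1)/(r² + 1) with r = λ'/λ₀.
β = (2.3444 − 1)/(2.3444 + 1) ≈ 0.402.

0.402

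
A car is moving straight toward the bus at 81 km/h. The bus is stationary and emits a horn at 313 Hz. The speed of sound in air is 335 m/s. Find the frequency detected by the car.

81 km/h = 22.5 m/s.
Only the observer moves, toward the source, so f' = f · (v + v_o)/v.
f' = 313 × (335 + 22.5)/335 = 313 × 357.5/335 ≈ 334 Hz.

334 Hz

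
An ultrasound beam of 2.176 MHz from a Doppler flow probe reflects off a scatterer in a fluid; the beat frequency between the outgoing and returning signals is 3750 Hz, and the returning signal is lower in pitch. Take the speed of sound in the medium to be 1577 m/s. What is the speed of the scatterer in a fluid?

1.36 m/s

Double Doppler shift off a moving reflector: f₂ = f₀ · (v + u)/(v − u) (u > 0 toward emitter).
Returning signal is lower, so f₂ = f₀ − Δf = 2176000 − 3750 = 2172250 Hz.
Rearranging, u = v · (f₂ − f₀)/(f₂ + f₀) = 1577 × -3750/4348250 ≈ -1.36 m/s.
So the scatterer in a fluid is moving at 1.36 m/s away from the emitter.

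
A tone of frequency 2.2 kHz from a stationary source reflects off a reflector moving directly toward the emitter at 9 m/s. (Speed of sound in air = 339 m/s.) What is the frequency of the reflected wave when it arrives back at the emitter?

The reflector first receives the wave as a moving observer: f₁ = f₀ · (v + u)/v = 2.2 × (339 + 9)/339 ≈ 2.26 kHz.
The reflection then acts as a moving source: f₂ = f₁ · v/(v − u) ≈ 2.32 kHz.

2.32 kHz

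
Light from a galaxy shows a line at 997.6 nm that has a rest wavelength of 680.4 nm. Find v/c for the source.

0.365c

λ'/λ₀ = 1.4662 > 1 (redshift), so the source is receding.
λ'/λ₀ = √((1 + β)/(1 − β)) for a receding source ⇒ β = (r² − 1)/(r² + 1) with r = λ'/λ₀.
β = (2.1497 − 1)/(2.1497 + 1) ≈ 0.365.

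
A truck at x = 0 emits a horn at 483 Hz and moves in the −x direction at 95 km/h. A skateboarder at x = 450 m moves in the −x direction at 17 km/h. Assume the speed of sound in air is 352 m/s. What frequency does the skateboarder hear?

95 km/h = 26.39 m/s; 17 km/h = 4.722 m/s.
The observer lies on the +x side, so the source is heading away from the observer and the observer is heading toward the source.
Both move, so f' = f · (v + v_o)/(v + v_s).
f' = 483 × (352 + 4.722)/(352 + 26.39) = 483 × 356.72/378.39 ≈ 455 Hz.

455 Hz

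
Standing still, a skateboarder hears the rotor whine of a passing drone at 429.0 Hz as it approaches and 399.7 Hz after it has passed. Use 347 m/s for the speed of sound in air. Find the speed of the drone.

f₁/f₂ = (v + v_s)/(v − v_s), so v_s = v · (f₁ − f₂)/(f₁ + f₂).
v_s = 347 × (429.0 − 399.7)/(429.0 + 399.7) = 347 × 29.3/828.7 ≈ 12.3 m/s.

12.3 m/s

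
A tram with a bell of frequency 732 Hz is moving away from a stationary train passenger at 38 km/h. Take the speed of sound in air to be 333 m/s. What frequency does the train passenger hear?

38 km/h = 10.56 m/s.
Moving source, stationary observer: f' = f · v/(v + v_s) since the source is receding.
f' = 732 × 333/(333 + 10.56) = 732 × 333/343.6 ≈ 710 Hz.

710 Hz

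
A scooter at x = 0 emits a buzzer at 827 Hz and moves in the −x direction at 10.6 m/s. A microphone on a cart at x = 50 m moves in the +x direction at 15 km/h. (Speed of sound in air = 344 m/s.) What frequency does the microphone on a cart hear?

793 Hz

15 km/h = 4.167 m/s.
The observer lies on the +x side, so the source is heading away from the observer and the observer is heading away from the source.
General Doppler shift: f' = f · (v − v_o)/(v + v_s).
f' = 827 × (344 − 4.167)/(344 + 10.6) = 827 × 339.83/354.6 ≈ 793 Hz.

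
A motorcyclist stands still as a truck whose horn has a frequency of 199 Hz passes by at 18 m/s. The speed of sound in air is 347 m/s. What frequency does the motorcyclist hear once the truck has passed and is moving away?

Receding: f₂ = f · v/(v + v_s) = 199 × 347/365 ≈ 189 Hz.

189 Hz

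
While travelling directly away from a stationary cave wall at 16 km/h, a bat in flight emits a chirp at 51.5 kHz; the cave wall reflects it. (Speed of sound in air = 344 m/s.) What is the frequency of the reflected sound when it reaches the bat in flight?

50.2 kHz

16 km/h = 4.444 m/s.
The cave wall receives the sound from a moving source: f₁ = f₀ · v/(v + v_e) = 51.5 × 344/348.44 ≈ 50.8 kHz.
On the return leg the bat in flight is a moving observer: f₂ = f₁ · (v − v_e)/v = 50.8 × 339.56/344 ≈ 50.2 kHz.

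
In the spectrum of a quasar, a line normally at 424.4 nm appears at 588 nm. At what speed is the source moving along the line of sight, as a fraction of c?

λ'/λ₀ = 1.3855 > 1 (redshift), so the source is receding.
λ'/λ₀ = √((1 + β)/(1 − β)) for a receding source ⇒ β = (r² − 1)/(r² + 1) with r = λ'/λ₀.
β = (1.9196 − 1)/(1.9196 + 1) ≈ 0.315.

0.315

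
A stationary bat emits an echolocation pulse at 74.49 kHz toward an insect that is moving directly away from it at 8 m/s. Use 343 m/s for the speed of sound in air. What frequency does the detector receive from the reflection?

The insect first receives the wave as a moving observer: f₁ = f₀ · (v − u)/v = 74.49 × (343 − 8)/343 ≈ 72.8 kHz.
The reflection then acts as a moving source: f₂ = f₁ · v/(v + u) ≈ 71.1 kHz.
Equivalently f₂ = f₀ · (v − u)/(v + u).

71.1 kHz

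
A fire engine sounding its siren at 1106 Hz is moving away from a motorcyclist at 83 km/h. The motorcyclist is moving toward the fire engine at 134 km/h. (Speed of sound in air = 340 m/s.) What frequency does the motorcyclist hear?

1149 Hz

83 km/h = 23.06 m/s; 134 km/h = 37.22 m/s.
With source receding and observer approaching, f' = f · (v + v_o)/(v + v_s).
f' = 1106 × (340 + 37.22)/(340 + 23.06) = 1106 × 377.22/363.06 ≈ 1149 Hz.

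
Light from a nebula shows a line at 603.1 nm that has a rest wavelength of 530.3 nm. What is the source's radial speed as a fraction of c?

λ'/λ₀ = 1.1373 > 1 (redshift), so the source is receding.
λ'/λ₀ = √((1 + β)/(1 − β)) for a receding source ⇒ β = (r² − 1)/(r² + 1) with r = λ'/λ₀.
β = (1.2934 − 1)/(1.2934 + 1) ≈ 0.128.

0.128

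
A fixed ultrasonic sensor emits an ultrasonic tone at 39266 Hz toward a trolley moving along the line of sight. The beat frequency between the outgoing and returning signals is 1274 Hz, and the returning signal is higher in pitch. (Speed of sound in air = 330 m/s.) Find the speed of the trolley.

Double Doppler shift off a moving reflector: f₂ = f₀ · (v + u)/(v − u) (u > 0 toward emitter).
Returning signal is higher, so f₂ = f₀ + Δf = 39266 + 1274 = 40540 Hz.
Rearranging, u = v · (f₂ − f₀)/(f₂ + f₀) = 330 × 1274/79806 ≈ 5.3 m/s.
So the trolley is moving at 5.3 m/s toward the emitter.

5.3 m/s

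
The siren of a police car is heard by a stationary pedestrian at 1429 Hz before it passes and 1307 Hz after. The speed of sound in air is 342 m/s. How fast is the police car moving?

f₁/f₂ = (v + v_s)/(v − v_s), so v_s = v · (f₁ − f₂)/(f₁ + f₂).
v_s = 342 × (1429 − 1307)/(1429 + 1307) = 342 × 122/2736 ≈ 15.2 m/s.

15.2 m/s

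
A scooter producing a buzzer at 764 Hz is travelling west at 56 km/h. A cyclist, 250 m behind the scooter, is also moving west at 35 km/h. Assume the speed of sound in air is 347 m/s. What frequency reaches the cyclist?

752 Hz

56 km/h = 15.56 m/s; 35 km/h = 9.722 m/s.
The cyclist is behind, so the scooter is moving away from it while the cyclist is moving toward the scooter.
Both move, so f' = f · (v + v_o)/(v + v_s).
f' = 764 × (347 + 9.722)/(347 + 15.56) = 764 × 356.72/362.56 ≈ 752 Hz.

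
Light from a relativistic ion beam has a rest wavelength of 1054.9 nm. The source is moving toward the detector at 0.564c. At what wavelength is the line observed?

557.0 nm

Relativistic Doppler for wavelength: λ' = λ₀ · √((1 − β)/(1 + β)).
λ' = 1054.9 × √(0.4360/1.5640) = 1054.9 × 0.52799 ≈ 557.0 nm.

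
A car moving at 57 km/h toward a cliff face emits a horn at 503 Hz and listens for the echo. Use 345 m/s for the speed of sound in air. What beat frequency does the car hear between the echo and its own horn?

48.4 Hz

57 km/h = 15.83 m/s.
The cliff face receives the sound from a moving source: f₁ = f₀ · v/(v − v_e) = 503 × 345/329.17 ≈ 527.2 Hz.
On the return leg the car is a moving observer: f₂ = f₁ · (v + v_e)/v = 527.2 × 360.83/345 ≈ 551.4 Hz.
Beat against the emitted tone: |f₂ − f₀| = 2v_e·f₀/(v − v_e) = 2 × 15.83 × 503/329.17 ≈ 48.4 Hz.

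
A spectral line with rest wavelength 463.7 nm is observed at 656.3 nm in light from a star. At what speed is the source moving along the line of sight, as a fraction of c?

0.334

λ'/λ₀ = 1.4154 > 1 (redshift), so the source is receding.
λ'/λ₀ = √((1 + β)/(1 − β)) for a receding source ⇒ β = (r² − 1)/(r² + 1) with r = λ'/λ₀.
β = (2.0032 − 1)/(2.0032 + 1) ≈ 0.334.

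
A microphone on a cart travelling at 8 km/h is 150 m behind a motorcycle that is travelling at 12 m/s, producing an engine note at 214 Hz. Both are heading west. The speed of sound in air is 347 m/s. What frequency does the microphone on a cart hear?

8 km/h = 2.222 m/s.
The microphone on a cart is behind, so the motorcycle is moving away from it while the microphone on a cart is moving toward the motorcycle.
General Doppler shift: f' = f · (v + v_o)/(v + v_s).
f' = 214 × (347 + 2.222)/(347 + 12) = 214 × 349.22/359 ≈ 208 Hz.

208 Hz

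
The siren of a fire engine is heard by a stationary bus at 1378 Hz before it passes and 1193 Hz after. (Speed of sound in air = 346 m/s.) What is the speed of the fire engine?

24.9 m/s

f₁/f₂ = (v + v_s)/(v − v_s), so v_s = v · (f₁ − f₂)/(f₁ + f₂).
v_s = 346 × (1378 − 1193)/(1378 + 1193) = 346 × 185/2571 ≈ 24.9 m/s.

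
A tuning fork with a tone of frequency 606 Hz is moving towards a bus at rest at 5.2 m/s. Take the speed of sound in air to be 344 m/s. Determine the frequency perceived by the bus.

615 Hz

Moving source, stationary observer: f' = f · v/(v − v_s) since the source is approaching.
f' = 606 × 344/(344 − 5.2) = 606 × 344/338.8 ≈ 615 Hz.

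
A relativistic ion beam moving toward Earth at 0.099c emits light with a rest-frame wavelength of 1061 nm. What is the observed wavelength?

Relativistic Doppler for wavelength: λ' = λ₀ · √((1 − β)/(1 + β)).
λ' = 1061 × √(0.9010/1.0990) = 1061 × 0.90545 ≈ 960.7 nm.

960.7 nm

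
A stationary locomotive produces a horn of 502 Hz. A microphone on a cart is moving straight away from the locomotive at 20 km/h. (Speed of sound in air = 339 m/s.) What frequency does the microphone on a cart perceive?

20 km/h = 5.556 m/s.
Moving observer, stationary source: f' = f · (v − v_o)/v.
f' = 502 × (339 − 5.556)/339 = 502 × 333.44/339 ≈ 494 Hz.

494 Hz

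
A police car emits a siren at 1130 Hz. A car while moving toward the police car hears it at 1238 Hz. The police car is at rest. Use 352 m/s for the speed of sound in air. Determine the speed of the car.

f' = f · (v + v_o)/v ⇒ v_o = v · |f'/f − 1|.
v_o = 352 × |1238/1130 − 1| = 352 × 0.09558 ≈ 34 m/s.

34 m/s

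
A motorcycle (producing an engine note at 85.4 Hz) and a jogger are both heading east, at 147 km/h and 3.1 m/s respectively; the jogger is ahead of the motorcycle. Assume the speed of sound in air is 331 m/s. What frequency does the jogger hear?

97 Hz

147 km/h = 40.83 m/s.
The jogger is ahead, so the motorcycle is moving toward it while the jogger is moving away from the motorcycle.
Both move, so f' = f · (v − v_o)/(v − v_s).
f' = 85.4 × (331 − 3.1)/(331 − 40.83) = 85.4 × 327.9/290.17 ≈ 97 Hz.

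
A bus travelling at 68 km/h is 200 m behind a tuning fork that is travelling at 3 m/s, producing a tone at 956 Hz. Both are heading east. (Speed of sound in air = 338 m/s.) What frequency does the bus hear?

1001 Hz

68 km/h = 18.89 m/s.
The bus is behind, so the tuning fork is moving away from it while the bus is moving toward the tuning fork.
With source receding and observer approaching, f' = f · (v + v_o)/(v + v_s).
f' = 956 × (338 + 18.89)/(338 + 3) = 956 × 356.89/341 ≈ 1001 Hz.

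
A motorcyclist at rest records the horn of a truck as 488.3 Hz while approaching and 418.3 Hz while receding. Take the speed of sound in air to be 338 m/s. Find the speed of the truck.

f₁/f₂ = (v + v_s)/(v − v_s), so v_s = v · (f₁ − f₂)/(f₁ + f₂).
v_s = 338 × (488.3 − 418.3)/(488.3 + 418.3) = 338 × 70.0/906.6 ≈ 26 m/s.

26 m/s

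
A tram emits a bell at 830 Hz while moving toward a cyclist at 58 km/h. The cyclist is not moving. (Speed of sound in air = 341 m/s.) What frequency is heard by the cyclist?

58 km/h = 16.11 m/s.
With the source moving toward a stationary observer, f' = f · v/(v − v_s).
f' = 830 × 341/(341 − 16.11) = 830 × 341/324.9 ≈ 871 Hz.

871 Hz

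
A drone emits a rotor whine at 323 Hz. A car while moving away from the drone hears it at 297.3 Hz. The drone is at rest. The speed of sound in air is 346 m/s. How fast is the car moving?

f' = f · (v − v_o)/v ⇒ v_o = v · |f'/f − 1|.
v_o = 346 × |297.3/323 − 1| = 346 × 0.07957 ≈ 28 m/s.

28 m/s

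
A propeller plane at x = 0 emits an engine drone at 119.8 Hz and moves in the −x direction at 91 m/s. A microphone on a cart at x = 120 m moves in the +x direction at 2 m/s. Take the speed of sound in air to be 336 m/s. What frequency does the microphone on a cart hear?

The observer lies on the +x side, so the source is heading away from the observer and the observer is heading away from the source.
With source receding and observer receding, f' = f · (v − v_o)/(v + v_s).
f' = 119.8 × (336 − 2)/(336 + 91) = 119.8 × 334/427 ≈ 94 Hz.

94 Hz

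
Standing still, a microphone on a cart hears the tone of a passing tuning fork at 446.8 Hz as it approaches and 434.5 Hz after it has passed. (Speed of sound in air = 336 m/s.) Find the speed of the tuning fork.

4.7 m/s

f₁/f₂ = (v + v_s)/(v − v_s), so v_s = v · (f₁ − f₂)/(f₁ + f₂).
v_s = 336 × (446.8 − 434.5)/(446.8 + 434.5) = 336 × 12.3/881.3 ≈ 4.7 m/s.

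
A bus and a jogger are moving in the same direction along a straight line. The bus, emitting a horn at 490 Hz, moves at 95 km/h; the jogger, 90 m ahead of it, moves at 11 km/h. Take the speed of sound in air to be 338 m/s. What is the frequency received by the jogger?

95 km/h = 26.39 m/s; 11 km/h = 3.056 m/s.
The jogger is ahead, so the bus is moving toward it while the jogger is moving away from the bus.
Both move, so f' = f · (v − v_o)/(v − v_s).
f' = 490 × (338 − 3.056)/(338 − 26.39) = 490 × 334.94/311.61 ≈ 527 Hz.

527 Hz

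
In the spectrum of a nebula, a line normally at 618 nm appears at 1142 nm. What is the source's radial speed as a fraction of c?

λ'/λ₀ = 1.8479 > 1 (redshift), so the source is receding.
λ'/λ₀ = √((1 + β)/(1 − β)) for a receding source ⇒ β = (r² − 1)/(r² + 1) with r = λ'/λ₀.
β = (3.4147 − 1)/(3.4147 + 1) ≈ 0.547.

0.547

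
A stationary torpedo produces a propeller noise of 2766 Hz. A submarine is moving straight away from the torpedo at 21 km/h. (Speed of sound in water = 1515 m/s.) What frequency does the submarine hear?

2755 Hz

21 km/h = 5.833 m/s.
Only the observer moves, away from the source, so f' = f · (v − v_o)/v.
f' = 2766 × (1515 − 5.833)/1515 = 2766 × 1509.2/1515 ≈ 2755 Hz.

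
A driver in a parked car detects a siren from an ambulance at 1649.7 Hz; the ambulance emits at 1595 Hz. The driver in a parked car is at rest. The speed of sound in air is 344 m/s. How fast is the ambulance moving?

11.4 m/s

f' > f, so the ambulance is approaching.
f' = f · v/(v − v_s) ⇒ v_s = v · |1 − f/f'|.
v_s = 344 × |1 − 1595/1649.7| = 344 × 0.03316 ≈ 11.4 m/s.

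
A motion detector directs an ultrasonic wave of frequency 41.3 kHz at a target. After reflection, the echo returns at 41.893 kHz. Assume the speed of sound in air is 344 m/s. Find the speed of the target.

2.45 m/s

Double Doppler shift off a moving reflector: f₂ = f₀ · (v + u)/(v − u) (u > 0 toward emitter).
Rearranging, u = v · (f₂ − f₀)/(f₂ + f₀) = 344 × 0.593/83.193 ≈ 2.45 m/s.
So the target is moving at 2.45 m/s toward the emitter.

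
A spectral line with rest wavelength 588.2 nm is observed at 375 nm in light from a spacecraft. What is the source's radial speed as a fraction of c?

λ'/λ₀ = 0.6375 < 1 (blueshift), so the source is approaching.
λ'/λ₀ = √((1 − β)/(1 + β)) for an approaching source ⇒ β = (1 − r²)/(1 + r²) with r = λ'/λ₀.
β = (1 − 0.4065)/(1 + 0.4065) ≈ 0.422.

0.422c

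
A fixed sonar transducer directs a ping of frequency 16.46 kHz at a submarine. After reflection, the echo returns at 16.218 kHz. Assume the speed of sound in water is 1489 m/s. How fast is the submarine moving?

11.0 m/s

Double Doppler shift off a moving reflector: f₂ = f₀ · (v + u)/(v − u) (u > 0 toward emitter).
Rearranging, u = v · (f₂ − f₀)/(f₂ + f₀) = 1489 × -0.242/32.678 ≈ -11.0 m/s.
So the submarine is moving at 11.0 m/s away from the emitter.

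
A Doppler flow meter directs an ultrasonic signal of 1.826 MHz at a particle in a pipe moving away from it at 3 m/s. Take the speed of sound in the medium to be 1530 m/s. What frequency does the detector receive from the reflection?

The particle in a pipe first receives the wave as a moving observer: f₁ = f₀ · (v − u)/v = 1.826 × (1530 − 3)/1530 ≈ 1.8224 MHz.
The reflection then acts as a moving source: f₂ = f₁ · v/(v + u) ≈ 1.8189 MHz.

1.8189 MHz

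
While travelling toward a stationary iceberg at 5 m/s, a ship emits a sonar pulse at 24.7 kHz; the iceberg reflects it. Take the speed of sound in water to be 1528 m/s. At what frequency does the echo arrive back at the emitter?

The iceberg receives the sound from a moving source: f₁ = f₀ · v/(v − v_e) = 24.7 × 1528/1523 ≈ 24.8 kHz.
On the return leg the ship is a moving observer: f₂ = f₁ · (v + v_e)/v = 24.8 × 1533/1528 ≈ 24.9 kHz.

24.9 kHz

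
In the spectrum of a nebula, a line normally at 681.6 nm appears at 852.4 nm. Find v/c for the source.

λ'/λ₀ = 1.2506 > 1 (redshift), so the source is receding.
λ'/λ₀ = √((1 + β)/(1 − β)) for a receding source ⇒ β = (r² − 1)/(r² + 1) with r = λ'/λ₀.
β = (1.5640 − 1)/(1.5640 + 1) ≈ 0.220.

0.220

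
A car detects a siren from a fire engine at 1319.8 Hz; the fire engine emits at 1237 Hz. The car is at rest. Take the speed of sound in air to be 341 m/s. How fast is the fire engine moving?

f' > f, so the fire engine is approaching.
f' = f · v/(v − v_s) ⇒ v_s = v · |1 − f/f'|.
v_s = 341 × |1 − 1237/1319.8| = 341 × 0.06274 ≈ 21.4 m/s.

21.4 m/s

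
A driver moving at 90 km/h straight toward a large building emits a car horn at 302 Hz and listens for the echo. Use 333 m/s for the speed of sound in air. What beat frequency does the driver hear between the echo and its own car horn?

49.0 Hz

90 km/h = 25 m/s.
The large building receives the sound from a moving source: f₁ = f₀ · v/(v − v_e) = 302 × 333/308 ≈ 326.5 Hz.
On the return leg the driver is a moving observer: f₂ = f₁ · (v + v_e)/v = 326.5 × 358/333 ≈ 351.0 Hz.
Equivalently f₂ = f₀ · (v + v_e)/(v − v_e).
Beat against the emitted tone: |f₂ − f₀| = 2v_e·f₀/(v − v_e) = 2 × 25 × 302/308 ≈ 49.0 Hz.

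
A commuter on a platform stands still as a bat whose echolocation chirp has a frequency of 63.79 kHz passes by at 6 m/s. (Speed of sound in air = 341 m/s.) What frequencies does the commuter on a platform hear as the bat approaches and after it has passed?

64.9 kHz approaching; 62.7 kHz receding

Approaching: f₁ = f · v/(v − v_s) = 63.79 × 341/335 ≈ 64.9 kHz.
Receding: f₂ = f · v/(v + v_s) = 63.79 × 341/347 ≈ 62.7 kHz.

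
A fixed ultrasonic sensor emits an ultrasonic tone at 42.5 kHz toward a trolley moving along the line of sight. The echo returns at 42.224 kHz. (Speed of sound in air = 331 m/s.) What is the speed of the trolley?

Double Doppler shift off a moving reflector: f₂ = f₀ · (v + u)/(v − u) (u > 0 toward emitter).
Rearranging, u = v · (f₂ − f₀)/(f₂ + f₀) = 331 × -0.276/84.724 ≈ -1.08 m/s.
So the trolley is moving at 1.08 m/s away from the emitter.

1.08 m/s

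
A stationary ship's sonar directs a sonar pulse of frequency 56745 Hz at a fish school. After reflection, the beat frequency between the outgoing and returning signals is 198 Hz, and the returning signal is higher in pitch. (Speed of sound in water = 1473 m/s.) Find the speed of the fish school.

2.57 m/s

Double Doppler shift off a moving reflector: f₂ = f₀ · (v + u)/(v − u) (u > 0 toward emitter).
Returning signal is higher, so f₂ = f₀ + Δf = 56745 + 198 = 56943 Hz.
Rearranging, u = v · (f₂ − f₀)/(f₂ + f₀) = 1473 × 198/113688 ≈ 2.57 m/s.
So the fish school is moving at 2.57 m/s toward the emitter.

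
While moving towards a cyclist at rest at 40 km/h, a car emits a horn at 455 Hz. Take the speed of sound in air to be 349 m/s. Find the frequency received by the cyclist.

470 Hz

40 km/h = 11.11 m/s.
With the source moving toward a stationary observer, f' = f · v/(v − v_s).
f' = 455 × 349/(349 − 11.11) = 455 × 349/337.9 ≈ 470 Hz.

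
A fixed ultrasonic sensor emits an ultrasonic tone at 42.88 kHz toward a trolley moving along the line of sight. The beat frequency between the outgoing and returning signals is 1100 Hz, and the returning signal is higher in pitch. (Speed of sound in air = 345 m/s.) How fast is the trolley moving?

Double Doppler shift off a moving reflector: f₂ = f₀ · (v + u)/(v − u) (u > 0 toward emitter).
Returning signal is higher, so f₂ = f₀ + Δf = 42880 + 1100 = 43980 Hz.
Rearranging, u = v · (f₂ − f₀)/(f₂ + f₀) = 345 × 1100/86860 ≈ 4.4 m/s.
So the trolley is moving at 4.4 m/s toward the emitter.

4.4 m/s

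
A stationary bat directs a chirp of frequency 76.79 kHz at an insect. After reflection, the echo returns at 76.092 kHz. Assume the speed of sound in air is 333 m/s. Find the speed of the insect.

Double Doppler shift off a moving reflector: f₂ = f₀ · (v + u)/(v − u) (u > 0 toward emitter).
Rearranging, u = v · (f₂ − f₀)/(f₂ + f₀) = 333 × -0.698/152.882 ≈ -1.52 m/s.
So the insect is moving at 1.52 m/s away from the emitter.

1.52 m/s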